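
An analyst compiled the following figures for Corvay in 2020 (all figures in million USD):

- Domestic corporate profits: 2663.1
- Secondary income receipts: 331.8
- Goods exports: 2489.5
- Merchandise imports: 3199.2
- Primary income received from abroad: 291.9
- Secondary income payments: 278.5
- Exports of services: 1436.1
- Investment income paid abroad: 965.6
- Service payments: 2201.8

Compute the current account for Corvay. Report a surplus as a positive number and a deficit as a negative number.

Goods balance = 2489.5 - 3199.2 = -709.7
Services balance = 1436.1 - 2201.8 = -765.7
Trade balance (goods + services) = -709.7 + (-765.7) = -1475.4
Net primary income = 291.9 - 965.6 = -673.7
Net secondary income = 331.8 - 278.5 = 53.3
Current account = -1475.4 + (-673.7) + 53.3 = -2095.8

-2095.8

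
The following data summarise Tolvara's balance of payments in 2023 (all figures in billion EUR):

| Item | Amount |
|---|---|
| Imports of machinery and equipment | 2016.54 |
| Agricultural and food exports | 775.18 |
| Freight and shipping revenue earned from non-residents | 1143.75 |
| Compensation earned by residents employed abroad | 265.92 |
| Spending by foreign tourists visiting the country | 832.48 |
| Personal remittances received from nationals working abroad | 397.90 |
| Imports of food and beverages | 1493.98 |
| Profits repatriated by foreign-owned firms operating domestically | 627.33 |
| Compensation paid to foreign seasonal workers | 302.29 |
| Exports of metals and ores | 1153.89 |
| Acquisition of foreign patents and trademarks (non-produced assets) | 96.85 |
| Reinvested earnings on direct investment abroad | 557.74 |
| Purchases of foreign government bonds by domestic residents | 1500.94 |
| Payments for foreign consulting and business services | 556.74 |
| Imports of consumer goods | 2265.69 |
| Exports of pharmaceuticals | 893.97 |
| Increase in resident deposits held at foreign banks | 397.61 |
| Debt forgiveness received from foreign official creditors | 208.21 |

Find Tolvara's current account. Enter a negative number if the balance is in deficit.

-1241.74

Goods: -1493.98 - 2016.54 - 2265.69 + 775.18 + 893.97 + 1153.89 = -2953.17
Services: -556.74 + 1143.75 + 832.48 = 1419.49
Primary income: -302.29 + 265.92 + 557.74 - 627.33 = -105.96
Secondary income: 397.90
Current account = (-2953.17) + 1419.49 + (-105.96) + 397.90 = -1241.74
(Excluded from the current account — capital account: acquisition of foreign patents and trademarks (non-produced assets) 96.85, debt forgiveness received from foreign official creditors 208.21; financial account: purchases of foreign government bonds by domestic residents 1500.94, increase in resident deposits held at foreign banks 397.61.)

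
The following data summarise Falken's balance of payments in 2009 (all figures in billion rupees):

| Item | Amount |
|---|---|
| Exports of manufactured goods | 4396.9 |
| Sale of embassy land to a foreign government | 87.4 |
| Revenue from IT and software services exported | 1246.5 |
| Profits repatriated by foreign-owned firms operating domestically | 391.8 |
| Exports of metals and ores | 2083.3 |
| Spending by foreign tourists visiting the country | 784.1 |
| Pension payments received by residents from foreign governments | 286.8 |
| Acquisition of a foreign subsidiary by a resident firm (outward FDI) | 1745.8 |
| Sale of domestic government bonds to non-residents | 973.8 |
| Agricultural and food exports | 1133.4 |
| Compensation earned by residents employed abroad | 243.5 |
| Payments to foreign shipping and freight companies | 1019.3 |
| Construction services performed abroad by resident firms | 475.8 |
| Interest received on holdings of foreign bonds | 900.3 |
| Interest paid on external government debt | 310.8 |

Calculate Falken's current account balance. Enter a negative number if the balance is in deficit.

9828.7

Goods: 2083.3 + 1133.4 + 4396.9 = 7613.6
Services: 1246.5 + 784.1 + 475.8 - 1019.3 = 1487.1
Primary income: -310.8 + 900.3 + 243.5 - 391.8 = 441.2
Secondary income: 286.8
Current account = 7613.6 + 1487.1 + 441.2 + 286.8 = 9828.7
(Excluded from the current account — capital account: sale of embassy land to a foreign government 87.4; financial account: acquisition of a foreign subsidiary by a resident firm (outward FDI) 1745.8, sale of domestic government bonds to non-residents 973.8.)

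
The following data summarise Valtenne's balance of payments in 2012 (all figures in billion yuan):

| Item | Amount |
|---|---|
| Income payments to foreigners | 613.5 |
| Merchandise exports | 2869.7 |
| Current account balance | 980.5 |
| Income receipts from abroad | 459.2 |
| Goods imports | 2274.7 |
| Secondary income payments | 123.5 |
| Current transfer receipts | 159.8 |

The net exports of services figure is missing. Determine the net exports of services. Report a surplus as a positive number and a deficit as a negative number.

503.5

Current account = goods balance + services balance + net primary income + net secondary income
Sum of the known components = 477.0
Net exports of services = CA - (known components) = 980.5 - 477.0 = 503.5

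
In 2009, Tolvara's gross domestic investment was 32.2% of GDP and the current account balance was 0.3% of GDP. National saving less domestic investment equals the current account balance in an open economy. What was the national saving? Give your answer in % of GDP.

32.5

S = I + CA = 32.2 + 0.3 = 32.5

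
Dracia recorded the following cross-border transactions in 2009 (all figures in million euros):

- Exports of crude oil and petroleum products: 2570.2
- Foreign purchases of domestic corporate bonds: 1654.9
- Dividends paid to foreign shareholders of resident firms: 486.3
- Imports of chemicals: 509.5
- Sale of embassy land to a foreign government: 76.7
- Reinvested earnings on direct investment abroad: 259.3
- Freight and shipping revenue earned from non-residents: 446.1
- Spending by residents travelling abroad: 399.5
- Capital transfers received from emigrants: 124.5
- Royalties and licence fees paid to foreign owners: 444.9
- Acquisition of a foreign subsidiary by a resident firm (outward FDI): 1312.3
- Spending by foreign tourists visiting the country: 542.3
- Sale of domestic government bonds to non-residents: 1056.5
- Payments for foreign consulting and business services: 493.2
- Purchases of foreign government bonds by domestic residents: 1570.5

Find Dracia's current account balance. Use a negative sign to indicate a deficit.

Goods: -509.5 + 2570.2 = 2060.7
Services: -493.2 - 444.9 + 542.3 + 446.1 - 399.5 = -349.2
Primary income: -486.3 + 259.3 = -227.0
Current account = 2060.7 + (-349.2) + (-227.0) = 1484.5
(Excluded from the current account — financial account: foreign purchases of domestic corporate bonds 1654.9, acquisition of a foreign subsidiary by a resident firm (outward FDI) 1312.3, sale of domestic government bonds to non-residents 1056.5, purchases of foreign government bonds by domestic residents 1570.5; capital account: sale of embassy land to a foreign government 76.7, capital transfers received from emigrants 124.5.)

1484.5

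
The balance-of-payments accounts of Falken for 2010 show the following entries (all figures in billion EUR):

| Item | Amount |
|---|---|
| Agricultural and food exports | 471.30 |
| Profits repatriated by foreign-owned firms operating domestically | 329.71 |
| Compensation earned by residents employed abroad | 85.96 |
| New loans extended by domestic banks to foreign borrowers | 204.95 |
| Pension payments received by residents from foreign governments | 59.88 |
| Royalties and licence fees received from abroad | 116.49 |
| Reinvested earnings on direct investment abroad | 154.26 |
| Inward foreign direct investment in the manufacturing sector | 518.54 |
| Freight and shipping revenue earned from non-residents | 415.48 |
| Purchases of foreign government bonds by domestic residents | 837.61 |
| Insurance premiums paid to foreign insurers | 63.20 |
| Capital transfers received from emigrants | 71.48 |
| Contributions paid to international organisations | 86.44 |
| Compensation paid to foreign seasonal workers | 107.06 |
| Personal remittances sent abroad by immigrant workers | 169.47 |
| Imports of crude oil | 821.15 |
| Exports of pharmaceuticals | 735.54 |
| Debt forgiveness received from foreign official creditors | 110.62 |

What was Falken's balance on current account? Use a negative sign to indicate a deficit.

461.88

Goods: 471.30 + 735.54 - 821.15 = 385.69
Services: -63.20 + 116.49 + 415.48 = 468.77
Primary income: -107.06 + 85.96 - 329.71 + 154.26 = -196.55
Secondary income: -86.44 - 169.47 + 59.88 = -196.03
Current account = 385.69 + 468.77 + (-196.55) + (-196.03) = 461.88
(Excluded from the current account — financial account: new loans extended by domestic banks to foreign borrowers 204.95, inward foreign direct investment in the manufacturing sector 518.54, purchases of foreign government bonds by domestic residents 837.61; capital account: capital transfers received from emigrants 71.48, debt forgiveness received from foreign official creditors 110.62.)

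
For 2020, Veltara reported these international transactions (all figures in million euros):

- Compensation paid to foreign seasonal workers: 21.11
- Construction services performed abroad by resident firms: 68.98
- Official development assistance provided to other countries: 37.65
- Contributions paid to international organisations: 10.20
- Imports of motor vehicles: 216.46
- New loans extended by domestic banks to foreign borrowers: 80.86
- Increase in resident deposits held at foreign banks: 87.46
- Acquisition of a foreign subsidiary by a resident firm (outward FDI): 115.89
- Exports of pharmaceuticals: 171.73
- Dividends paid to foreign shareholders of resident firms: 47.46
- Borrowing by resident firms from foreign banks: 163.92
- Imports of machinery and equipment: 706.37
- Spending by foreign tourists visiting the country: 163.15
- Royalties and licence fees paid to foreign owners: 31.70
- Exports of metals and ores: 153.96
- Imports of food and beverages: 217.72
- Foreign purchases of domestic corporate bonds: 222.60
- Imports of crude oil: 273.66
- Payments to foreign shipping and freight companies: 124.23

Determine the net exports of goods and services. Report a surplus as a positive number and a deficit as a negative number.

Goods: -216.46 - 217.72 - 706.37 + 171.73 + 153.96 - 273.66 = -1088.52
Services: 68.98 - 124.23 - 31.70 + 163.15 = 76.20
Trade balance = -1088.52 + 76.20 = -1012.32
(Excluded from the trade balance — primary income: compensation paid to foreign seasonal workers 21.11, dividends paid to foreign shareholders of resident firms 47.46; secondary income: official development assistance provided to other countries 37.65, contributions paid to international organisations 10.20; financial account: new loans extended by domestic banks to foreign borrowers 80.86, increase in resident deposits held at foreign banks 87.46, acquisition of a foreign subsidiary by a resident firm (outward FDI) 115.89, borrowing by resident firms from foreign banks 163.92, foreign purchases of domestic corporate bonds 222.60.)

-1012.32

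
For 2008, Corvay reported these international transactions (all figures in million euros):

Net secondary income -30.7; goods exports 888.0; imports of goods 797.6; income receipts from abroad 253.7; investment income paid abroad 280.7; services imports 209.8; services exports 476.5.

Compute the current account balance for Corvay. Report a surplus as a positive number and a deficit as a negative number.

299.4

Goods balance = 888.0 - 797.6 = 90.4
Services balance = 476.5 - 209.8 = 266.7
Trade balance (goods + services) = 90.4 + 266.7 = 357.1
Net primary income = 253.7 - 280.7 = -27.0
Net secondary income = -30.7
Current account = 357.1 + (-27.0) + (-30.7) = 299.4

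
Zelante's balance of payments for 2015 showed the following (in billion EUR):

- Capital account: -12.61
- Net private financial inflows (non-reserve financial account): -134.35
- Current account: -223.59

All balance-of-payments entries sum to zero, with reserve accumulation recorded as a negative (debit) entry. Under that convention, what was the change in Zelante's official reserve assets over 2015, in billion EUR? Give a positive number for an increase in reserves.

Official reserve transactions balance = -((-223.59) + (-12.61) + (-134.35)) = 370.55
An accumulation of reserves is recorded as a debit (negative entry), so the change in the stock of reserves is the negative of that balance.
Change in official reserves = -(370.55) = -370.55

-370.55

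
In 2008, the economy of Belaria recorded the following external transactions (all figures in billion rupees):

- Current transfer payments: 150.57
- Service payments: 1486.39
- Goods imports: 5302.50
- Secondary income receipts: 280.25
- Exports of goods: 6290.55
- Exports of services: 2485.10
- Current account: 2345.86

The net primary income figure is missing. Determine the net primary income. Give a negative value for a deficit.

Current account = goods balance + services balance + net primary income + net secondary income
Sum of the known components = 2116.44
Net primary income = CA - (known components) = 2345.86 - 2116.44 = 229.42

229.42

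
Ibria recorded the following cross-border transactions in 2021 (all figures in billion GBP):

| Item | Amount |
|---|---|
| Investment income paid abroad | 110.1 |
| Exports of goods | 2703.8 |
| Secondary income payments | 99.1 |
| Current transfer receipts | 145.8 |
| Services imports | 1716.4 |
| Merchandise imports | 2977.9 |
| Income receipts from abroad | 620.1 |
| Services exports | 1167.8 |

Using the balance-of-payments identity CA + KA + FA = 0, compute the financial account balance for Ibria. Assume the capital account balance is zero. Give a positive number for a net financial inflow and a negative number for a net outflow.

266.0

Goods balance = 2703.8 - 2977.9 = -274.1
Services balance = 1167.8 - 1716.4 = -548.6
Trade balance (goods + services) = -274.1 + (-548.6) = -822.7
Net primary income = 620.1 - 110.1 = 510.0
Net secondary income = 145.8 - 99.1 = 46.7
Current account = -822.7 + 510.0 + 46.7 = -266.0
Financial account = -(-266.0) = 266.0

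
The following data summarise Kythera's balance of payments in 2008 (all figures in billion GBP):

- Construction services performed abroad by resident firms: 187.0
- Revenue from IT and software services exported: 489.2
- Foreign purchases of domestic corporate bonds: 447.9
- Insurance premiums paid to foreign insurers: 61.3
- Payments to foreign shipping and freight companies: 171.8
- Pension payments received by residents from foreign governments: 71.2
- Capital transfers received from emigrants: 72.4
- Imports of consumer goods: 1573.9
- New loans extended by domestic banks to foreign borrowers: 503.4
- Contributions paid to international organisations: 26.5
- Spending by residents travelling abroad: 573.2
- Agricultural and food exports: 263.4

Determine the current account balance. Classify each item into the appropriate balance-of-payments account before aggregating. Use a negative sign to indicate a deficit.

-1395.9

Goods: -1573.9 + 263.4 = -1310.5
Services: -573.2 - 171.8 + 489.2 - 61.3 + 187.0 = -130.1
Secondary income: 71.2 - 26.5 = 44.7
Current account = (-1310.5) + (-130.1) + 44.7 = -1395.9
(Excluded from the current account — financial account: foreign purchases of domestic corporate bonds 447.9, new loans extended by domestic banks to foreign borrowers 503.4; capital account: capital transfers received from emigrants 72.4.)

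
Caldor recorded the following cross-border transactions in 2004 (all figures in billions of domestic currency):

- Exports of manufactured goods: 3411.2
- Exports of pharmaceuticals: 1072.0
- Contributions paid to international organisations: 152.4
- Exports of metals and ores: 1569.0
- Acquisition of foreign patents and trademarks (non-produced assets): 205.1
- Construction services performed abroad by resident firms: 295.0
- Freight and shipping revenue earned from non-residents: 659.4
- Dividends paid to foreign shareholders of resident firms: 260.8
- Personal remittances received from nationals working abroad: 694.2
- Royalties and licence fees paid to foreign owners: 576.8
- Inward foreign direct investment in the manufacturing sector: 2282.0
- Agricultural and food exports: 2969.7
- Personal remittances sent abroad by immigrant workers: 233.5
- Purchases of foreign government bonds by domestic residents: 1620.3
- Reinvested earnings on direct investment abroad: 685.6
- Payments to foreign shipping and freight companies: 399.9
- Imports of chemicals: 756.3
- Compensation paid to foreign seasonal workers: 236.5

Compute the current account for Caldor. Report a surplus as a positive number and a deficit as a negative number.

8739.9

Goods: 1569.0 + 1072.0 - 756.3 + 2969.7 + 3411.2 = 8265.6
Services: 295.0 + 659.4 - 576.8 - 399.9 = -22.3
Primary income: -236.5 + 685.6 - 260.8 = 188.3
Secondary income: 694.2 - 152.4 - 233.5 = 308.3
Current account = 8265.6 + (-22.3) + 188.3 + 308.3 = 8739.9
(Excluded from the current account — capital account: acquisition of foreign patents and trademarks (non-produced assets) 205.1; financial account: inward foreign direct investment in the manufacturing sector 2282.0, purchases of foreign government bonds by domestic residents 1620.3.)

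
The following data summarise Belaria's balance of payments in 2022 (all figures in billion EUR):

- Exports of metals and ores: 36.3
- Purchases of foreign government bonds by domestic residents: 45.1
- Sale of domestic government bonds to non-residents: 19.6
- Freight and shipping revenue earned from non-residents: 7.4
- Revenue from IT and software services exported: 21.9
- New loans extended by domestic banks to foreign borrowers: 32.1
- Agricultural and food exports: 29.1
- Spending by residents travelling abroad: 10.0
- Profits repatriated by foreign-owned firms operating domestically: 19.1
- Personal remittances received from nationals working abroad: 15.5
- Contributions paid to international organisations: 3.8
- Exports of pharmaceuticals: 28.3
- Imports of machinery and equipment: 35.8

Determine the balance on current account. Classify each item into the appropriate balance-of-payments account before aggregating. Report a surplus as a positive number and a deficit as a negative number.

69.8

Goods: -35.8 + 29.1 + 28.3 + 36.3 = 57.9
Services: 7.4 - 10.0 + 21.9 = 19.3
Primary income: -19.1
Secondary income: 15.5 - 3.8 = 11.7
Current account = 57.9 + 19.3 + (-19.1) + 11.7 = 69.8
(Excluded from the current account — financial account: purchases of foreign government bonds by domestic residents 45.1, sale of domestic government bonds to non-residents 19.6, new loans extended by domestic banks to foreign borrowers 32.1.)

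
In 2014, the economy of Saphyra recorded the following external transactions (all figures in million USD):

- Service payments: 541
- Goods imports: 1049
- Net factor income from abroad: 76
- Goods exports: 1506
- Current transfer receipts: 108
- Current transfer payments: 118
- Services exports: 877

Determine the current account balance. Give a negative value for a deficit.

Goods balance = 1506 - 1049 = 457
Services balance = 877 - 541 = 336
Trade balance (goods + services) = 457 + 336 = 793
Net primary income = 76
Net secondary income = 108 - 118 = -10
Current account = 793 + 76 + (-10) = 859

859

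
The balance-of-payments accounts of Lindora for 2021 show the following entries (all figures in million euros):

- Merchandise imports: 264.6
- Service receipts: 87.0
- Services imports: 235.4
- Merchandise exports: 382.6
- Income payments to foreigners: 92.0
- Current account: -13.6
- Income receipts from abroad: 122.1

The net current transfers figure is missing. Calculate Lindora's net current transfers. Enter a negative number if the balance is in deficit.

Current account = goods balance + services balance + net primary income + net secondary income
Sum of the known components = -0.3
Net current transfers = CA - (known components) = -13.6 - (-0.3) = -13.3

-13.3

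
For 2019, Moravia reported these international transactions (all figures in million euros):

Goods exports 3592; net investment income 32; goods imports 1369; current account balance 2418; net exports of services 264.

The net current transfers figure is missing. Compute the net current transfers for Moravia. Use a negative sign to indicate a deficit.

-101

Current account = goods balance + services balance + net primary income + net secondary income
Sum of the known components = 2519
Net current transfers = CA - (known components) = 2418 - 2519 = -101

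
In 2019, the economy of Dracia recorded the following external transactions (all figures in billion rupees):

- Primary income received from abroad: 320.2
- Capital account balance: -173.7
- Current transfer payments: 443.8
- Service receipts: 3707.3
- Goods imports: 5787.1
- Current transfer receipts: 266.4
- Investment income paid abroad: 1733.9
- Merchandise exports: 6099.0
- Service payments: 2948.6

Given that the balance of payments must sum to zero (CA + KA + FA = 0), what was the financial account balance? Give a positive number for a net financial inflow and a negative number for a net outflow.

694.2

Goods balance = 6099.0 - 5787.1 = 311.9
Services balance = 3707.3 - 2948.6 = 758.7
Trade balance (goods + services) = 311.9 + 758.7 = 1070.6
Net primary income = 320.2 - 1733.9 = -1413.7
Net secondary income = 266.4 - 443.8 = -177.4
Current account = 1070.6 + (-1413.7) + (-177.4) = -520.5
Financial account = -(-520.5 + (-173.7)) = 694.2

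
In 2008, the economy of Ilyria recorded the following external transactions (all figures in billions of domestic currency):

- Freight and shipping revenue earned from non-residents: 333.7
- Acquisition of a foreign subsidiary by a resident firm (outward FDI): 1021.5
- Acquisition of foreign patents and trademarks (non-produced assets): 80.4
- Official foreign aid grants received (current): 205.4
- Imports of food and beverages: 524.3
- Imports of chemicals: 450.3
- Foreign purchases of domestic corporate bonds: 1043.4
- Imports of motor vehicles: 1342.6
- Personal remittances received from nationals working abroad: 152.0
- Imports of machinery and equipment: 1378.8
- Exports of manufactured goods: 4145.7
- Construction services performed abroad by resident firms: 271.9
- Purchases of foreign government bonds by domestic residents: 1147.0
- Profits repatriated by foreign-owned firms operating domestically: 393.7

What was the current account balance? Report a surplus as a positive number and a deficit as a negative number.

1019.0

Goods: -1342.6 - 1378.8 + 4145.7 - 450.3 - 524.3 = 449.7
Services: 271.9 + 333.7 = 605.6
Primary income: -393.7
Secondary income: 152.0 + 205.4 = 357.4
Current account = 449.7 + 605.6 + (-393.7) + 357.4 = 1019.0
(Excluded from the current account — financial account: acquisition of a foreign subsidiary by a resident firm (outward FDI) 1021.5, foreign purchases of domestic corporate bonds 1043.4, purchases of foreign government bonds by domestic residents 1147.0; capital account: acquisition of foreign patents and trademarks (non-produced assets) 80.4.)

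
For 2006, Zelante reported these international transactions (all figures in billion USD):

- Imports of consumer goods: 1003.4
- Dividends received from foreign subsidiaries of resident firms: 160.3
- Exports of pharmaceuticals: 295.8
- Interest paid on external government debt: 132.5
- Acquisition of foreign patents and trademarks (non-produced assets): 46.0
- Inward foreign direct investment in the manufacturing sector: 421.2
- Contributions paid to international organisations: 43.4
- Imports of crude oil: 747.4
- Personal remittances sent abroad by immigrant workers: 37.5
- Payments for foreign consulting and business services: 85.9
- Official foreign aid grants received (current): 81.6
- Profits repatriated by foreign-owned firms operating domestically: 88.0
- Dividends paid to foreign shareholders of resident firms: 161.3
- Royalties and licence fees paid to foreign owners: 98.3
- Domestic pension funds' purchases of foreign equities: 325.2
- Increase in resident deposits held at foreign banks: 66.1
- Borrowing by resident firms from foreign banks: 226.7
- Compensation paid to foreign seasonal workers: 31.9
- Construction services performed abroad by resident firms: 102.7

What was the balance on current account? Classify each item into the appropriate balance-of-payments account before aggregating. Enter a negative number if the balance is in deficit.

Goods: -1003.4 + 295.8 - 747.4 = -1455.0
Services: -98.3 + 102.7 - 85.9 = -81.5
Primary income: -88.0 - 161.3 - 31.9 - 132.5 + 160.3 = -253.4
Secondary income: 81.6 - 37.5 - 43.4 = 0.7
Current account = (-1455.0) + (-81.5) + (-253.4) + 0.7 = -1789.2
(Excluded from the current account — capital account: acquisition of foreign patents and trademarks (non-produced assets) 46.0; financial account: inward foreign direct investment in the manufacturing sector 421.2, domestic pension funds' purchases of foreign equities 325.2, increase in resident deposits held at foreign banks 66.1, borrowing by resident firms from foreign banks 226.7.)

-1789.2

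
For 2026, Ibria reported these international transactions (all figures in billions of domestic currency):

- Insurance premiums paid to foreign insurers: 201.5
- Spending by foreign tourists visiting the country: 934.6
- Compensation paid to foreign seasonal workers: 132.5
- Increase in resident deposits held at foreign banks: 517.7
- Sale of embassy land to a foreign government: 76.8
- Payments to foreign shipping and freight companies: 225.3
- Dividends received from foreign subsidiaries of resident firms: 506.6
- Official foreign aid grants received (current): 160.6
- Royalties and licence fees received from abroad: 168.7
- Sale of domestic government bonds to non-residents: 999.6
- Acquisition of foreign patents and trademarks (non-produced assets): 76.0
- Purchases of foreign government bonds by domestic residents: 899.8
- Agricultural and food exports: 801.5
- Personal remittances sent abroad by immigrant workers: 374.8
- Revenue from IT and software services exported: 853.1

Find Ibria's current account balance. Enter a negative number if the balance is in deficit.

Goods: 801.5
Services: -201.5 + 168.7 + 853.1 - 225.3 + 934.6 = 1529.6
Primary income: -132.5 + 506.6 = 374.1
Secondary income: -374.8 + 160.6 = -214.2
Current account = 801.5 + 1529.6 + 374.1 + (-214.2) = 2491.0
(Excluded from the current account — financial account: increase in resident deposits held at foreign banks 517.7, sale of domestic government bonds to non-residents 999.6, purchases of foreign government bonds by domestic residents 899.8; capital account: sale of embassy land to a foreign government 76.8, acquisition of foreign patents and trademarks (non-produced assets) 76.0.)

2491.0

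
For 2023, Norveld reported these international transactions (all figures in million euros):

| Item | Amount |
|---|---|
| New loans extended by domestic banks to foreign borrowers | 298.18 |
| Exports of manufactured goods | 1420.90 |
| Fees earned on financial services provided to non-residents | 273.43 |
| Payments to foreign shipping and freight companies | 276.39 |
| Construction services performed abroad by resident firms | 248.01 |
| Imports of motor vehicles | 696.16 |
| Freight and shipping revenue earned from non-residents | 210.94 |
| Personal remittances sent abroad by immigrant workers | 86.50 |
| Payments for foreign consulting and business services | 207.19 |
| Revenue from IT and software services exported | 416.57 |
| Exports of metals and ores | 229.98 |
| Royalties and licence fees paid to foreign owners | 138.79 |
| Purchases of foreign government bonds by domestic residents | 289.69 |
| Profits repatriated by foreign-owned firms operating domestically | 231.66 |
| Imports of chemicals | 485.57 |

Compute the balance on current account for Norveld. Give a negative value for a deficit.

677.57

Goods: 1420.90 - 696.16 + 229.98 - 485.57 = 469.15
Services: -276.39 + 273.43 - 207.19 + 248.01 - 138.79 + 416.57 + 210.94 = 526.58
Primary income: -231.66
Secondary income: -86.50
Current account = 469.15 + 526.58 + (-231.66) + (-86.50) = 677.57
(Excluded from the current account — financial account: new loans extended by domestic banks to foreign borrowers 298.18, purchases of foreign government bonds by domestic residents 289.69.)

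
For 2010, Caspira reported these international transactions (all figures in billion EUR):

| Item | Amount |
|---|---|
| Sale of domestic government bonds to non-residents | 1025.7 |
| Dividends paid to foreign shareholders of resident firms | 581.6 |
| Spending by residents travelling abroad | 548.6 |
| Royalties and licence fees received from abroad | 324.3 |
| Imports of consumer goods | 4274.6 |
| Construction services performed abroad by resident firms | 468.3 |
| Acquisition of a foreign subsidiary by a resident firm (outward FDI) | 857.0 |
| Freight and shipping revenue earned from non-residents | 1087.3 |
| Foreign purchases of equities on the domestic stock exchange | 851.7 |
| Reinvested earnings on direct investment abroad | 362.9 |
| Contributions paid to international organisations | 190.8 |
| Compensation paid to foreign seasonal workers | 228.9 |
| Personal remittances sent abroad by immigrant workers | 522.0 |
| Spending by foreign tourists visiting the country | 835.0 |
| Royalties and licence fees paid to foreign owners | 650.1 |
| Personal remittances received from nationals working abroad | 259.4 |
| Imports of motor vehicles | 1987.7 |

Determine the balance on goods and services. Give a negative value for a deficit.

-4746.1

Goods: -4274.6 - 1987.7 = -6262.3
Services: -548.6 + 1087.3 + 468.3 + 835.0 + 324.3 - 650.1 = 1516.2
Trade balance = -6262.3 + 1516.2 = -4746.1
(Excluded from the trade balance — financial account: sale of domestic government bonds to non-residents 1025.7, acquisition of a foreign subsidiary by a resident firm (outward FDI) 857.0, foreign purchases of equities on the domestic stock exchange 851.7; primary income: dividends paid to foreign shareholders of resident firms 581.6, reinvested earnings on direct investment abroad 362.9, compensation paid to foreign seasonal workers 228.9; secondary income: contributions paid to international organisations 190.8, personal remittances sent abroad by immigrant workers 522.0, personal remittances received from nationals working abroad 259.4.)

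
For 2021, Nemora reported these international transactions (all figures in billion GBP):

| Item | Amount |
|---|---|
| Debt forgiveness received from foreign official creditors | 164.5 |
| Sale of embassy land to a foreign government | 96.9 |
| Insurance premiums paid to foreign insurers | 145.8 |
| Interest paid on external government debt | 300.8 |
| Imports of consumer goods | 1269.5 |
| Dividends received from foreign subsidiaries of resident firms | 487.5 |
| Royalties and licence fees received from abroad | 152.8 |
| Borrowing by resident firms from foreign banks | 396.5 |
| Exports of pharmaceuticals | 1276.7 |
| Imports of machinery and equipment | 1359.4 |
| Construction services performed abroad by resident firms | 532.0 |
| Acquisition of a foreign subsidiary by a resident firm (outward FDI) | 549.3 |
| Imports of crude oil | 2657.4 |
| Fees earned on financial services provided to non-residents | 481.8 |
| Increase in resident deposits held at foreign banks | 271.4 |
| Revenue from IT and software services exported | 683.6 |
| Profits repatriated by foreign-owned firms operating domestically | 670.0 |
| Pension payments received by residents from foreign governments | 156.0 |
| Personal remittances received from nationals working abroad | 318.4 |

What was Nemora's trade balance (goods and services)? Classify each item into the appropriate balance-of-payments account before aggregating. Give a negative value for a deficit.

-2305.2

Goods: -1359.4 + 1276.7 - 1269.5 - 2657.4 = -4009.6
Services: 152.8 - 145.8 + 532.0 + 683.6 + 481.8 = 1704.4
Trade balance = -4009.6 + 1704.4 = -2305.2
(Excluded from the trade balance — capital account: debt forgiveness received from foreign official creditors 164.5, sale of embassy land to a foreign government 96.9; primary income: interest paid on external government debt 300.8, dividends received from foreign subsidiaries of resident firms 487.5, profits repatriated by foreign-owned firms operating domestically 670.0; financial account: borrowing by resident firms from foreign banks 396.5, acquisition of a foreign subsidiary by a resident firm (outward FDI) 549.3, increase in resident deposits held at foreign banks 271.4; secondary income: pension payments received by residents from foreign governments 156.0, personal remittances received from nationals working abroad 318.4.)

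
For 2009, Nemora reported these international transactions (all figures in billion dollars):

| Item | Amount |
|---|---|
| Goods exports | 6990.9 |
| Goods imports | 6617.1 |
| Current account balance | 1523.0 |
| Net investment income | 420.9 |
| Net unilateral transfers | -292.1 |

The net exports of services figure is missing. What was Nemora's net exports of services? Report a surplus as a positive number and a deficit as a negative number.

1020.4

Current account = goods balance + services balance + net primary income + net secondary income
Sum of the known components = 502.6
Net exports of services = CA - (known components) = 1523.0 - 502.6 = 1020.4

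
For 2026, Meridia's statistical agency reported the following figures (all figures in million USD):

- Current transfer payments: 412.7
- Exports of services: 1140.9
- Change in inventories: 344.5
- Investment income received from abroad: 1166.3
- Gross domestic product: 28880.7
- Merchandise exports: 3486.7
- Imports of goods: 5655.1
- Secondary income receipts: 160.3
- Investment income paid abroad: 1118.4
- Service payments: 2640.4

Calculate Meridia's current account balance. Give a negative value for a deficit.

-3872.4

Goods balance = 3486.7 - 5655.1 = -2168.4
Services balance = 1140.9 - 2640.4 = -1499.5
Trade balance (goods + services) = -2168.4 + (-1499.5) = -3667.9
Net primary income = 1166.3 - 1118.4 = 47.9
Net secondary income = 160.3 - 412.7 = -252.4
Current account = -3667.9 + 47.9 + (-252.4) = -3872.4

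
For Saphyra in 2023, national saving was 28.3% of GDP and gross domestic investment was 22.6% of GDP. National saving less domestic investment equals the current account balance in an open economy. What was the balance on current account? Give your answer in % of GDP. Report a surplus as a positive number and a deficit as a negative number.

5.7

CA = S - I = 28.3 - 22.6 = 5.7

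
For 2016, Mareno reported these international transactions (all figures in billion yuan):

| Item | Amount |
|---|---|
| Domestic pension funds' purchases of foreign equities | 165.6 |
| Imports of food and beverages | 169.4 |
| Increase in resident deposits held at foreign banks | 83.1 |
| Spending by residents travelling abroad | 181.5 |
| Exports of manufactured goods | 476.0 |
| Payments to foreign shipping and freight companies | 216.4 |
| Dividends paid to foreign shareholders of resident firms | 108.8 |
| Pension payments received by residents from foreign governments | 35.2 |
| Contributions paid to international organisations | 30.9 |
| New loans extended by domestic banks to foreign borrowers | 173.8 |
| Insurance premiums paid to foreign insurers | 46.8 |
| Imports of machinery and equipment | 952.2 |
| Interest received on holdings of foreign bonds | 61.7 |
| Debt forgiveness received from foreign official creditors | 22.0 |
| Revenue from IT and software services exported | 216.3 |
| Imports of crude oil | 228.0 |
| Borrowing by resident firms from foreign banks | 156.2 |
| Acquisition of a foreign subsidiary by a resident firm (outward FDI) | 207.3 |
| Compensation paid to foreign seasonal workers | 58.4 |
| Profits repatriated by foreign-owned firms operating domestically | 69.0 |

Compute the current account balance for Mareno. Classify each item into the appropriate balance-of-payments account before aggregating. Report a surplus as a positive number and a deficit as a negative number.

-1272.2

Goods: 476.0 - 228.0 - 169.4 - 952.2 = -873.6
Services: -216.4 + 216.3 - 46.8 - 181.5 = -228.4
Primary income: -69.0 - 58.4 + 61.7 - 108.8 = -174.5
Secondary income: 35.2 - 30.9 = 4.3
Current account = (-873.6) + (-228.4) + (-174.5) + 4.3 = -1272.2
(Excluded from the current account — financial account: domestic pension funds' purchases of foreign equities 165.6, increase in resident deposits held at foreign banks 83.1, new loans extended by domestic banks to foreign borrowers 173.8, borrowing by resident firms from foreign banks 156.2, acquisition of a foreign subsidiary by a resident firm (outward FDI) 207.3; capital account: debt forgiveness received from foreign official creditors 22.0.)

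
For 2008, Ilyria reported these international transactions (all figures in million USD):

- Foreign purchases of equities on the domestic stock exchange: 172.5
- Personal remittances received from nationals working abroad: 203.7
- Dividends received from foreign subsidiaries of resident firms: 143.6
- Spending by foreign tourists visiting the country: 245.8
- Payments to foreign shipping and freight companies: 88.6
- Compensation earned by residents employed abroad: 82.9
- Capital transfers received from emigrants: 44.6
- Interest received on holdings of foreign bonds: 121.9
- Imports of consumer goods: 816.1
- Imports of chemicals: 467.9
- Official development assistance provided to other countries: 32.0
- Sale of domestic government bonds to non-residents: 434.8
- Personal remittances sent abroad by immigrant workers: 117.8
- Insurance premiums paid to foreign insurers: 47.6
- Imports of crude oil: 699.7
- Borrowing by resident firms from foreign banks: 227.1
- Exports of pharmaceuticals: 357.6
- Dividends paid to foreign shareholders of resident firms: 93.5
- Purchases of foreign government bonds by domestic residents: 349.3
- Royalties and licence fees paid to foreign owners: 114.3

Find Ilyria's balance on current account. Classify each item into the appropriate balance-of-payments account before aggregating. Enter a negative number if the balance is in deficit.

-1322.0

Goods: -699.7 - 816.1 + 357.6 - 467.9 = -1626.1
Services: -88.6 + 245.8 - 47.6 - 114.3 = -4.7
Primary income: 82.9 - 93.5 + 143.6 + 121.9 = 254.9
Secondary income: -117.8 - 32.0 + 203.7 = 53.9
Current account = (-1626.1) + (-4.7) + 254.9 + 53.9 = -1322.0
(Excluded from the current account — financial account: foreign purchases of equities on the domestic stock exchange 172.5, sale of domestic government bonds to non-residents 434.8, borrowing by resident firms from foreign banks 227.1, purchases of foreign government bonds by domestic residents 349.3; capital account: capital transfers received from emigrants 44.6.)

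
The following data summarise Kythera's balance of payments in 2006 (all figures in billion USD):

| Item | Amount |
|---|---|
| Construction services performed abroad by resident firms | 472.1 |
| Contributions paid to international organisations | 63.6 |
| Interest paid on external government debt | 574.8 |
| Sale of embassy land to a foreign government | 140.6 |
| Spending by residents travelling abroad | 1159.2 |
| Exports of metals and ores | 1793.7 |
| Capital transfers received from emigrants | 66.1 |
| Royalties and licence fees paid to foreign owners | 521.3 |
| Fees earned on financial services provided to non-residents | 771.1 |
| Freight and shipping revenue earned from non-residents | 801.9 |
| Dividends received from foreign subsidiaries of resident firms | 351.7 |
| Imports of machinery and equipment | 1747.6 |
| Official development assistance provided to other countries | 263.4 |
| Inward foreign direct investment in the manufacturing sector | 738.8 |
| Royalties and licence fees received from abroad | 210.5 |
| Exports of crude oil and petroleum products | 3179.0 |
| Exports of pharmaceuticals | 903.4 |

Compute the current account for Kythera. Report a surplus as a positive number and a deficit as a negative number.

4153.5

Goods: -1747.6 + 903.4 + 3179.0 + 1793.7 = 4128.5
Services: -521.3 + 472.1 - 1159.2 + 771.1 + 210.5 + 801.9 = 575.1
Primary income: -574.8 + 351.7 = -223.1
Secondary income: -63.6 - 263.4 = -327.0
Current account = 4128.5 + 575.1 + (-223.1) + (-327.0) = 4153.5
(Excluded from the current account — capital account: sale of embassy land to a foreign government 140.6, capital transfers received from emigrants 66.1; financial account: inward foreign direct investment in the manufacturing sector 738.8.)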